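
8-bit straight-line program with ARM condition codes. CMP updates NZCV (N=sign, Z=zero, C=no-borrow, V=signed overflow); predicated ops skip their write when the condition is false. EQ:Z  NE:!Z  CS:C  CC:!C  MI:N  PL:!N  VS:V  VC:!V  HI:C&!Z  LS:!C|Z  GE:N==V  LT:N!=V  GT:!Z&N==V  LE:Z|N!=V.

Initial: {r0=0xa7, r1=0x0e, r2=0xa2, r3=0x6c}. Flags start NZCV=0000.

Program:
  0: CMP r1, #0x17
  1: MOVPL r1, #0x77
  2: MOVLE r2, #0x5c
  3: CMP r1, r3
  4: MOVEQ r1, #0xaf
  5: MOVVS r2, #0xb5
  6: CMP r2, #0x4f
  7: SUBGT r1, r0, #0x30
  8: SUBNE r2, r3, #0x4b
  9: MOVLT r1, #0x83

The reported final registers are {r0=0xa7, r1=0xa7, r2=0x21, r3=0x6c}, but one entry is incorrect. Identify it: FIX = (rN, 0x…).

FIX = (r1, 0x77)

0: ✓ CMP  NZCV=1000
1: · MOVPL
2: ✓ MOVLE  r2←0x5c
3: ✓ CMP  NZCV=1000
4: · MOVEQ
5: · MOVVS
6: ✓ CMP  NZCV=0010
7: ✓ SUBGT  r1←0x77
8: ✓ SUBNE  r2←0x21
9: · MOVLT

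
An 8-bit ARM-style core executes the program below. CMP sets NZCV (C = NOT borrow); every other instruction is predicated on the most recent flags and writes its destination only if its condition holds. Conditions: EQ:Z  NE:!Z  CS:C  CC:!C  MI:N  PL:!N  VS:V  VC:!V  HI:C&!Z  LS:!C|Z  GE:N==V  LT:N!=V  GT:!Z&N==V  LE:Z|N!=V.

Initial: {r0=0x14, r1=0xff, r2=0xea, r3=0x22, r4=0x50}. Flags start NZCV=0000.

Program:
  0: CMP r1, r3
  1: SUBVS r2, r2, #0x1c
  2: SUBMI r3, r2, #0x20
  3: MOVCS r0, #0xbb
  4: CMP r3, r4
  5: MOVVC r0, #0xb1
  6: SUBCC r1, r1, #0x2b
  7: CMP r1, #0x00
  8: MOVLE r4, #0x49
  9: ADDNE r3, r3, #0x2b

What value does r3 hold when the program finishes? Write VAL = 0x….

VAL = 0xf5

[0] flags=1010 → (cmp)
[1] flags=1010 VS?F → skip
[2] flags=1010 MI?T → r3=0xca
[3] flags=1010 CS?T → r0=0xbb
[4] flags=0011 → (cmp)
[5] flags=0011 VC?F → skip
[6] flags=0011 CC?F → skip
[7] flags=1010 → (cmp)
[8] flags=1010 LE?T → r4=0x49
[9] flags=1010 NE?T → r3=0xf5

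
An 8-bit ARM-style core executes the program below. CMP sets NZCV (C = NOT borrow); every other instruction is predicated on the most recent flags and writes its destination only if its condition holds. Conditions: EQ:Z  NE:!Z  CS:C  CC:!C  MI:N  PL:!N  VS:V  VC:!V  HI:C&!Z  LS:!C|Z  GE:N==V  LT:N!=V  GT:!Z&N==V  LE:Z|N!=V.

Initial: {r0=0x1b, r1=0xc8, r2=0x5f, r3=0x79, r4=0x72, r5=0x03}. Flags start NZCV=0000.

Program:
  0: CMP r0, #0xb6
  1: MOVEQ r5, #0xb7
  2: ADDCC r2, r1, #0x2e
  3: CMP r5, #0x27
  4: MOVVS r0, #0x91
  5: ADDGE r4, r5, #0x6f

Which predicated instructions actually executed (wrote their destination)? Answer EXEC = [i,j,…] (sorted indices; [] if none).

0: ✓ CMP  NZCV=0000
1: · MOVEQ
2: ✓ ADDCC  r2←0xf6
3: ✓ CMP  NZCV=1000
4: · MOVVS
5: · ADDGE

EXEC = [2]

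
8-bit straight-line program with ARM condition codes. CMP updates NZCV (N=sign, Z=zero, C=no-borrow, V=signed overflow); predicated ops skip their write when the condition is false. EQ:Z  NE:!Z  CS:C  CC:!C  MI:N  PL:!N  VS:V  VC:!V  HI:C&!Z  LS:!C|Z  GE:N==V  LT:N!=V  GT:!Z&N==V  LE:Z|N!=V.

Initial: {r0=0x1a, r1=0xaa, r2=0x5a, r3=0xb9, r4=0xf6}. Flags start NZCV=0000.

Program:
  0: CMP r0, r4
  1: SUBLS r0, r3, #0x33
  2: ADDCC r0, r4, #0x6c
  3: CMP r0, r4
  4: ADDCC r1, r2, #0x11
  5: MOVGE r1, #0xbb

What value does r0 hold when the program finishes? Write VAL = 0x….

0: ✓ CMP  NZCV=0000
1: ✓ SUBLS  r0←0x86
2: ✓ ADDCC  r0←0x62
3: ✓ CMP  NZCV=0000
4: ✓ ADDCC  r1←0x6b
5: ✓ MOVGE  r1←0xbb

VAL = 0x62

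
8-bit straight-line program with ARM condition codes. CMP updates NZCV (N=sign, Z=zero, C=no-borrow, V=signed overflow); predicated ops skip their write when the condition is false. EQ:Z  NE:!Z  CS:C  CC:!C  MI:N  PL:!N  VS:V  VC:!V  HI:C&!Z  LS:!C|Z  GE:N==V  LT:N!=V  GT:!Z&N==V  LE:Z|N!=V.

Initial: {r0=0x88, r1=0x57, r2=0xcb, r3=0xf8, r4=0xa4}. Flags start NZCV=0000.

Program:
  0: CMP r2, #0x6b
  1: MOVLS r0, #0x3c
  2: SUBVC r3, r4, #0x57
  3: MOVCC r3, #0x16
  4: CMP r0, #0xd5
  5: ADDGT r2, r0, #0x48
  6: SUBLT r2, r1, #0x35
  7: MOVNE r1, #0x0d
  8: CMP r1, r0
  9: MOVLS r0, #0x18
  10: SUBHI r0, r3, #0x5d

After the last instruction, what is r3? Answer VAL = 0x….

VAL = 0xf8

0: ✓ CMP  NZCV=0011
1: · MOVLS
2: · SUBVC
3: · MOVCC
4: ✓ CMP  NZCV=1000
5: · ADDGT
6: ✓ SUBLT  r2←0x22
7: ✓ MOVNE  r1←0x0d
8: ✓ CMP  NZCV=1001
9: ✓ MOVLS  r0←0x18
10: · SUBHI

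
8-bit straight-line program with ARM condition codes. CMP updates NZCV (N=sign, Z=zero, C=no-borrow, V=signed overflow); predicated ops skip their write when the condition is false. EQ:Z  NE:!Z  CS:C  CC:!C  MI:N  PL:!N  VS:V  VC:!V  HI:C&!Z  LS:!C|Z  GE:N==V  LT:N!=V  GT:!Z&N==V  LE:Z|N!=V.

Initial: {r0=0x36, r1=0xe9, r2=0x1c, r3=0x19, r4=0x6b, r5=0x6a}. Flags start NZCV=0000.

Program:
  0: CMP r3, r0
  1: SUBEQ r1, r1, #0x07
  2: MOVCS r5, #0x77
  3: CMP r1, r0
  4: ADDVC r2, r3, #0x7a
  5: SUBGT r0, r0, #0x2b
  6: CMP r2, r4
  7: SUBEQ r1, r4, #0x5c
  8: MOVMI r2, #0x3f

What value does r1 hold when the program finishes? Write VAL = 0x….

VAL = 0xe9

[0] flags=1000 → (cmp)
[1] flags=1000 EQ?F → skip
[2] flags=1000 CS?F → skip
[3] flags=1010 → (cmp)
[4] flags=1010 VC?T → r2=0x93
[5] flags=1010 GT?F → skip
[6] flags=0011 → (cmp)
[7] flags=0011 EQ?F → skip
[8] flags=0011 MI?F → skip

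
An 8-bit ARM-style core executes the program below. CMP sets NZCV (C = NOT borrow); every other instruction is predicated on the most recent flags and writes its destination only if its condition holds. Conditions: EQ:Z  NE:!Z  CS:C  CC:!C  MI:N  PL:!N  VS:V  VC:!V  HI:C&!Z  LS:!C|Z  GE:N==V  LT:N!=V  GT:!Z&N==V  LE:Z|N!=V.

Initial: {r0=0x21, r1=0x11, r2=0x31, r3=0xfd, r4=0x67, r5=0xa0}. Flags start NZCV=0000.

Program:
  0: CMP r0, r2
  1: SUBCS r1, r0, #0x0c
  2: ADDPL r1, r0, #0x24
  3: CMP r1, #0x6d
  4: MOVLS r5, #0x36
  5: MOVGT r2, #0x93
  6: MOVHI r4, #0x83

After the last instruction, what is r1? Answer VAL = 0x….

[0] flags=1000 → (cmp)
[1] flags=1000 CS?F → skip
[2] flags=1000 PL?F → skip
[3] flags=1000 → (cmp)
[4] flags=1000 LS?T → r5=0x36
[5] flags=1000 GT?F → skip
[6] flags=1000 HI?F → skip

VAL = 0x11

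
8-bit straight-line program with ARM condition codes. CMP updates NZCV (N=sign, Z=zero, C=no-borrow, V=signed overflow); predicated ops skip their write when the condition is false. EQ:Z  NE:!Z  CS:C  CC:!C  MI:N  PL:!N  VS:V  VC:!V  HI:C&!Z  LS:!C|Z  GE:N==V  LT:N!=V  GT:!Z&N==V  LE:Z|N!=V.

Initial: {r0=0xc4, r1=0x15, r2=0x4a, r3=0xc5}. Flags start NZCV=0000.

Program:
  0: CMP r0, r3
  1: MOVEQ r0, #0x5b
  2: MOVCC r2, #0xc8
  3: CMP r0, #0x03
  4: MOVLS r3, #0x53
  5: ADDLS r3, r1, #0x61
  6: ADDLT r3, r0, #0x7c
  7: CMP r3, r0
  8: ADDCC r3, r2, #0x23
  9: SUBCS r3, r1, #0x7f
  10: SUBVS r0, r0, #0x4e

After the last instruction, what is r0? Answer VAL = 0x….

[0] flags=1000 → (cmp)
[1] flags=1000 EQ?F → skip
[2] flags=1000 CC?T → r2=0xc8
[3] flags=1010 → (cmp)
[4] flags=1010 LS?F → skip
[5] flags=1010 LS?F → skip
[6] flags=1010 LT?T → r3=0x40
[7] flags=0000 → (cmp)
[8] flags=0000 CC?T → r3=0xeb
[9] flags=0000 CS?F → skip
[10] flags=0000 VS?F → skip

VAL = 0xc4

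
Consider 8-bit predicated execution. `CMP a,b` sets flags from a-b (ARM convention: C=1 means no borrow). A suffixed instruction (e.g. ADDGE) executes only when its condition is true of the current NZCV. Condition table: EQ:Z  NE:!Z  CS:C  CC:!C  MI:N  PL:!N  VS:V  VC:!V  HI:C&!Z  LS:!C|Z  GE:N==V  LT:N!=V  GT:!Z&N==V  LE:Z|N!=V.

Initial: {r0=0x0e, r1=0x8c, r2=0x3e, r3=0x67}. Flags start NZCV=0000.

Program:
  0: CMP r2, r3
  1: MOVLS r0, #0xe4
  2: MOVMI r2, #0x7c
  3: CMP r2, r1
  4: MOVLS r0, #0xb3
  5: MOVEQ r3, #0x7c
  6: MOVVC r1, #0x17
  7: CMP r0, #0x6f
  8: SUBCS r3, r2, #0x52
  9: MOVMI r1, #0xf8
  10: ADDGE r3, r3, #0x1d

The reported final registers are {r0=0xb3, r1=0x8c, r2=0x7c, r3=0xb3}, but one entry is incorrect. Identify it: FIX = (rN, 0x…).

0: ✓ CMP  NZCV=1000
1: ✓ MOVLS  r0←0xe4
2: ✓ MOVMI  r2←0x7c
3: ✓ CMP  NZCV=1001
4: ✓ MOVLS  r0←0xb3
5: · MOVEQ
6: · MOVVC
7: ✓ CMP  NZCV=0011
8: ✓ SUBCS  r3←0x2a
9: · MOVMI
10: · ADDGE

FIX = (r3, 0x2a)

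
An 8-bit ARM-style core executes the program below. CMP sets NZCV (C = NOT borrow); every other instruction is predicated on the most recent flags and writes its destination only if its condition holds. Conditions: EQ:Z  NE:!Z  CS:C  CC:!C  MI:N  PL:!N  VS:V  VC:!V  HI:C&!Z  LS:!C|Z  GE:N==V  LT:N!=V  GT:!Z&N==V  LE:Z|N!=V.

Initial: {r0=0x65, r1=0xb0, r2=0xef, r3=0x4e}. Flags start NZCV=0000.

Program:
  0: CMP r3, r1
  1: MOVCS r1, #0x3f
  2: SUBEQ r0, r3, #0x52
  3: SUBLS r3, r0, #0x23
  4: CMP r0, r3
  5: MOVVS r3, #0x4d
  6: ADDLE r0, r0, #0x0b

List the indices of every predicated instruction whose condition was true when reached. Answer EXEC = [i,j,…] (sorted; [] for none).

EXEC = [3]

0: ✓ CMP  NZCV=1001
1: · MOVCS
2: · SUBEQ
3: ✓ SUBLS  r3←0x42
4: ✓ CMP  NZCV=0010
5: · MOVVS
6: · ADDLE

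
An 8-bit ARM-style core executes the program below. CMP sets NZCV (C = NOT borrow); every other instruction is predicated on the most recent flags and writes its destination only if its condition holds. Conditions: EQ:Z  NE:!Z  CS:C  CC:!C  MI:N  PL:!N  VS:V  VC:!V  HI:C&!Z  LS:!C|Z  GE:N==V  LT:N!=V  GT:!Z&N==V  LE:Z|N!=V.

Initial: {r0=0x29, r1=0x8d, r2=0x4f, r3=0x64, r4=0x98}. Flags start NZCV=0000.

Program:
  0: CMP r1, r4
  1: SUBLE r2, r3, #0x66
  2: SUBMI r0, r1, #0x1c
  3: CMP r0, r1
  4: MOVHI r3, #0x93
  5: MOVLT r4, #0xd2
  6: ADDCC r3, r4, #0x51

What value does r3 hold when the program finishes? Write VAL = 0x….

[0] flags=1000 → (cmp)
[1] flags=1000 LE?T → r2=0xfe
[2] flags=1000 MI?T → r0=0x71
[3] flags=1001 → (cmp)
[4] flags=1001 HI?F → skip
[5] flags=1001 LT?F → skip
[6] flags=1001 CC?T → r3=0xe9

VAL = 0xe9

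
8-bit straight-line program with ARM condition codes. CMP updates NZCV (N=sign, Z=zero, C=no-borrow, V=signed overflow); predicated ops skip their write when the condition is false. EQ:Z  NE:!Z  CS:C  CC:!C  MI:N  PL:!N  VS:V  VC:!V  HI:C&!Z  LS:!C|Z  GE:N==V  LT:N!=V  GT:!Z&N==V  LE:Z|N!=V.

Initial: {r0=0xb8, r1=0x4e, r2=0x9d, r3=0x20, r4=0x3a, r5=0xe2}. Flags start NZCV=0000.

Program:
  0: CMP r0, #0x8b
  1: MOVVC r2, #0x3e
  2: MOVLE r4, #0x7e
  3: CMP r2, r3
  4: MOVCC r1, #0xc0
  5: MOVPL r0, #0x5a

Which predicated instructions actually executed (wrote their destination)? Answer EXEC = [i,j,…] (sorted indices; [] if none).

0: ✓ CMP  NZCV=0010
1: ✓ MOVVC  r2←0x3e
2: · MOVLE
3: ✓ CMP  NZCV=0010
4: · MOVCC
5: ✓ MOVPL  r0←0x5a

EXEC = [1,5]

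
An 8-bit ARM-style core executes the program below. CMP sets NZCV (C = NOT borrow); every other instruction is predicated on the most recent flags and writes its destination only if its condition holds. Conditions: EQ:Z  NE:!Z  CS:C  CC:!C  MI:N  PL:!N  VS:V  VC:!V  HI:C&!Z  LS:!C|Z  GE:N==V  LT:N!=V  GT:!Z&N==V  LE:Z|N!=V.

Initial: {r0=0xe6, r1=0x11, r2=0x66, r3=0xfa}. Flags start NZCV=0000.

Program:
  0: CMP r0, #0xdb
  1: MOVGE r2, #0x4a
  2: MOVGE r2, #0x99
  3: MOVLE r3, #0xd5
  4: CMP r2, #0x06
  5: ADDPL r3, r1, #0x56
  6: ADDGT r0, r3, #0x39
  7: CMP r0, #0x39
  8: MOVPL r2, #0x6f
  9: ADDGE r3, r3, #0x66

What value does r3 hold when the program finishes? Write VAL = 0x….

[0] flags=0010 → (cmp)
[1] flags=0010 GE?T → r2=0x4a
[2] flags=0010 GE?T → r2=0x99
[3] flags=0010 LE?F → skip
[4] flags=1010 → (cmp)
[5] flags=1010 PL?F → skip
[6] flags=1010 GT?F → skip
[7] flags=1010 → (cmp)
[8] flags=1010 PL?F → skip
[9] flags=1010 GE?F → skip

VAL = 0xfa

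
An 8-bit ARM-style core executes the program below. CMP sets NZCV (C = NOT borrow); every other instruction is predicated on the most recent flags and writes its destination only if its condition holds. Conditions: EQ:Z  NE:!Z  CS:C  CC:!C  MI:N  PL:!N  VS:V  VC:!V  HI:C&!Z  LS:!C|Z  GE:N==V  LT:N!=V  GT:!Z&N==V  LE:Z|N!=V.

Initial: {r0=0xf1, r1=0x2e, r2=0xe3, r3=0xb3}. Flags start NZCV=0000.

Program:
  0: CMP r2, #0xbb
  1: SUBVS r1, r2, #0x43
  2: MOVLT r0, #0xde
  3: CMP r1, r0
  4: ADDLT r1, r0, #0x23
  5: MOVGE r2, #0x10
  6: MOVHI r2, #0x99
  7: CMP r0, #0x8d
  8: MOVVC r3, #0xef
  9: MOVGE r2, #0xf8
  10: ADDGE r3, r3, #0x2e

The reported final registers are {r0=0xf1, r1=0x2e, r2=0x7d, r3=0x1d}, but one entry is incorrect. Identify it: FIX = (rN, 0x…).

[0] flags=0010 → (cmp)
[1] flags=0010 VS?F → skip
[2] flags=0010 LT?F → skip
[3] flags=0000 → (cmp)
[4] flags=0000 LT?F → skip
[5] flags=0000 GE?T → r2=0x10
[6] flags=0000 HI?F → skip
[7] flags=0010 → (cmp)
[8] flags=0010 VC?T → r3=0xef
[9] flags=0010 GE?T → r2=0xf8
[10] flags=0010 GE?T → r3=0x1d

FIX = (r2, 0xf8)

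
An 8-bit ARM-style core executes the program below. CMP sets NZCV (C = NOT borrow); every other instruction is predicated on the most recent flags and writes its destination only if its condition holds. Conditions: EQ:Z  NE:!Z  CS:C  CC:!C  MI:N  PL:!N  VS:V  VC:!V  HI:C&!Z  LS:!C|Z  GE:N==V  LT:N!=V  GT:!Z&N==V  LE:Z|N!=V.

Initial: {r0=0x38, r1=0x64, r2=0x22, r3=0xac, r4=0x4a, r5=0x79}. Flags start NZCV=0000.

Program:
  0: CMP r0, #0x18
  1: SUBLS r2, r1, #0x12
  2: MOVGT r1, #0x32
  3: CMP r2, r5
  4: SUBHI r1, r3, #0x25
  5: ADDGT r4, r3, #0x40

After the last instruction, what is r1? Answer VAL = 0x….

[0] flags=0010 → (cmp)
[1] flags=0010 LS?F → skip
[2] flags=0010 GT?T → r1=0x32
[3] flags=1000 → (cmp)
[4] flags=1000 HI?F → skip
[5] flags=1000 GT?F → skip

VAL = 0x32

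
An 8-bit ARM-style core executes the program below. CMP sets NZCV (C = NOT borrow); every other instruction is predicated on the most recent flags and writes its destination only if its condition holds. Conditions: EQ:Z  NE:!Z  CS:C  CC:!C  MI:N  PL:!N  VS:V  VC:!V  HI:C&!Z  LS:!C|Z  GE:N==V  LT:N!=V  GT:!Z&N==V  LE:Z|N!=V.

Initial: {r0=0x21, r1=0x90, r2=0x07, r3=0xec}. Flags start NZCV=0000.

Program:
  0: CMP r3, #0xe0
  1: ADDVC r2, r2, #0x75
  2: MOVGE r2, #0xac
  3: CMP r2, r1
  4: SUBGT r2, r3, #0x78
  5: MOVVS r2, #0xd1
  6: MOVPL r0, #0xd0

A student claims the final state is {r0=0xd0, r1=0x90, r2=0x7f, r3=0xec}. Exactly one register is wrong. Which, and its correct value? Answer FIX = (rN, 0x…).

0: ✓ CMP  NZCV=0010
1: ✓ ADDVC  r2←0x7c
2: ✓ MOVGE  r2←0xac
3: ✓ CMP  NZCV=0010
4: ✓ SUBGT  r2←0x74
5: · MOVVS
6: ✓ MOVPL  r0←0xd0

FIX = (r2, 0x74)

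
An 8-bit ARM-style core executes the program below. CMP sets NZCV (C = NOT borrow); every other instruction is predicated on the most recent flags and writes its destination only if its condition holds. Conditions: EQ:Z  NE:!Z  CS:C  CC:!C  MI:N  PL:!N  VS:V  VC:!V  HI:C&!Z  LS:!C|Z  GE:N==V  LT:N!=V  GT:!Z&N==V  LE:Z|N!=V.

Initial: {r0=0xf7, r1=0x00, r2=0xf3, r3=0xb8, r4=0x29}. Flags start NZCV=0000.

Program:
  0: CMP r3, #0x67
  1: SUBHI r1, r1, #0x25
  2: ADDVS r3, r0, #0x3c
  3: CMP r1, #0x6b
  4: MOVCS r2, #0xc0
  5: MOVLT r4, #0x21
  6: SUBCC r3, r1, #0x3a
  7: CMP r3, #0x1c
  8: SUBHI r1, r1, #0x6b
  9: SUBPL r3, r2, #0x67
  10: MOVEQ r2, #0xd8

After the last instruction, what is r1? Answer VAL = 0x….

0: ✓ CMP  NZCV=0011
1: ✓ SUBHI  r1←0xdb
2: ✓ ADDVS  r3←0x33
3: ✓ CMP  NZCV=0011
4: ✓ MOVCS  r2←0xc0
5: ✓ MOVLT  r4←0x21
6: · SUBCC
7: ✓ CMP  NZCV=0010
8: ✓ SUBHI  r1←0x70
9: ✓ SUBPL  r3←0x59
10: · MOVEQ

VAL = 0x70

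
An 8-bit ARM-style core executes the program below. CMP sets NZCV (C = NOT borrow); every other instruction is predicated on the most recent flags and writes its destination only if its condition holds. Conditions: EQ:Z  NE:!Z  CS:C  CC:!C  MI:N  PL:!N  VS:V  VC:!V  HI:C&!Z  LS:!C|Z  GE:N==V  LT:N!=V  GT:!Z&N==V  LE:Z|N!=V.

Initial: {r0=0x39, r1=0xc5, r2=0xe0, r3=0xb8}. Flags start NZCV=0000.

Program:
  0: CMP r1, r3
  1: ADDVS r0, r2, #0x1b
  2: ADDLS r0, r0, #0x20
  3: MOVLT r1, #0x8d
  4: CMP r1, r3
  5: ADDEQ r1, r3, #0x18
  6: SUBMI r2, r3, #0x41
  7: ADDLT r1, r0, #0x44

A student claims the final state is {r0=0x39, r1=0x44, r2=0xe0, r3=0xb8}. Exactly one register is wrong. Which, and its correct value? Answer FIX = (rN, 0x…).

FIX = (r1, 0xc5)

0: ✓ CMP  NZCV=0010
1: · ADDVS
2: · ADDLS
3: · MOVLT
4: ✓ CMP  NZCV=0010
5: · ADDEQ
6: · SUBMI
7: · ADDLT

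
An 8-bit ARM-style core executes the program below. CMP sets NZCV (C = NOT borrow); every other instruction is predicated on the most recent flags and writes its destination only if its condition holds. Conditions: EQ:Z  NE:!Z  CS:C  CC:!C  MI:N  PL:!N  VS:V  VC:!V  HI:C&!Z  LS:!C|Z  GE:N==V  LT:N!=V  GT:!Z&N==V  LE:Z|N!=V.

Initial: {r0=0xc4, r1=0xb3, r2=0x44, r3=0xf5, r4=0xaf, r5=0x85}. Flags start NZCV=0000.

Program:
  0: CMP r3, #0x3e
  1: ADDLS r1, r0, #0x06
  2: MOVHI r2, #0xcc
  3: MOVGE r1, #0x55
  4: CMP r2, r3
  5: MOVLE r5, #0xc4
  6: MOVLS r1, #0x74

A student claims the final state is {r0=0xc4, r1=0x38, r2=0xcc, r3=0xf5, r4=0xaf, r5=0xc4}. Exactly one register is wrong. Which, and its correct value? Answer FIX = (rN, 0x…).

[0] flags=1010 → (cmp)
[1] flags=1010 LS?F → skip
[2] flags=1010 HI?T → r2=0xcc
[3] flags=1010 GE?F → skip
[4] flags=1000 → (cmp)
[5] flags=1000 LE?T → r5=0xc4
[6] flags=1000 LS?T → r1=0x74

FIX = (r1, 0x74)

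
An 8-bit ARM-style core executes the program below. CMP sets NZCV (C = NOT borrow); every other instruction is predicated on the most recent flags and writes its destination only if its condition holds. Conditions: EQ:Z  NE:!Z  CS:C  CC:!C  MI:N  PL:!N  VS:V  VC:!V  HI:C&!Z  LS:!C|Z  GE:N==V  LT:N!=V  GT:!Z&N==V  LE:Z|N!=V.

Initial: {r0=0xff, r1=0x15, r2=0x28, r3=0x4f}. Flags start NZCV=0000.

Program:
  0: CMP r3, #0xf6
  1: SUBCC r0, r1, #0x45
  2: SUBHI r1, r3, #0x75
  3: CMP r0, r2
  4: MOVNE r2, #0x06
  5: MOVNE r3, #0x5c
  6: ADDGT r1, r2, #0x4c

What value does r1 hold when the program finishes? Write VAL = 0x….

[0] flags=0000 → (cmp)
[1] flags=0000 CC?T → r0=0xd0
[2] flags=0000 HI?F → skip
[3] flags=1010 → (cmp)
[4] flags=1010 NE?T → r2=0x06
[5] flags=1010 NE?T → r3=0x5c
[6] flags=1010 GT?F → skip

VAL = 0x15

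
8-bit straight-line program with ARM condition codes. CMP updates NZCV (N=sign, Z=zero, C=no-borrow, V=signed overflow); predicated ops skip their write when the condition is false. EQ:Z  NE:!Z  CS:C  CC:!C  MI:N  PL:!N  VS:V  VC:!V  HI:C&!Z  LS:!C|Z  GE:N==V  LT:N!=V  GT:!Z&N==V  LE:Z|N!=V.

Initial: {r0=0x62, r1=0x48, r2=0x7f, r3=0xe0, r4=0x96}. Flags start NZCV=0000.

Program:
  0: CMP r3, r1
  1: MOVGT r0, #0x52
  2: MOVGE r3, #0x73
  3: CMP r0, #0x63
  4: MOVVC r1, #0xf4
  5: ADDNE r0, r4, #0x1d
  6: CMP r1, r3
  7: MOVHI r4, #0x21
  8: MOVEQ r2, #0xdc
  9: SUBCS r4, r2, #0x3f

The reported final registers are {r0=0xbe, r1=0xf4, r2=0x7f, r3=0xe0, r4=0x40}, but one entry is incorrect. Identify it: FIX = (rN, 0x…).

FIX = (r0, 0xb3)

0: ✓ CMP  NZCV=1010
1: · MOVGT
2: · MOVGE
3: ✓ CMP  NZCV=1000
4: ✓ MOVVC  r1←0xf4
5: ✓ ADDNE  r0←0xb3
6: ✓ CMP  NZCV=0010
7: ✓ MOVHI  r4←0x21
8: · MOVEQ
9: ✓ SUBCS  r4←0x40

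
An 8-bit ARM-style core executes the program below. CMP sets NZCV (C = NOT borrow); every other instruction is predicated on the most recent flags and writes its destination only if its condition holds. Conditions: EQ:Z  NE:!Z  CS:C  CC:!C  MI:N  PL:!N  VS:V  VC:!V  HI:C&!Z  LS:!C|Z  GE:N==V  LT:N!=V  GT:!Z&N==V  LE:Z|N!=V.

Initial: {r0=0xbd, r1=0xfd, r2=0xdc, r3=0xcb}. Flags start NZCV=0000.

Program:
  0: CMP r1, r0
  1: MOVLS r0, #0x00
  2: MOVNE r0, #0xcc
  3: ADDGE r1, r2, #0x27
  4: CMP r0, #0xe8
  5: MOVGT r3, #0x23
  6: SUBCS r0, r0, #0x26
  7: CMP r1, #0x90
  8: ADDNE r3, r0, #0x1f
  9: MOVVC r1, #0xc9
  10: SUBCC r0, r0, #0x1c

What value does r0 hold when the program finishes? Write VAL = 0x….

VAL = 0xb0

0: ✓ CMP  NZCV=0010
1: · MOVLS
2: ✓ MOVNE  r0←0xcc
3: ✓ ADDGE  r1←0x03
4: ✓ CMP  NZCV=1000
5: · MOVGT
6: · SUBCS
7: ✓ CMP  NZCV=0000
8: ✓ ADDNE  r3←0xeb
9: ✓ MOVVC  r1←0xc9
10: ✓ SUBCC  r0←0xb0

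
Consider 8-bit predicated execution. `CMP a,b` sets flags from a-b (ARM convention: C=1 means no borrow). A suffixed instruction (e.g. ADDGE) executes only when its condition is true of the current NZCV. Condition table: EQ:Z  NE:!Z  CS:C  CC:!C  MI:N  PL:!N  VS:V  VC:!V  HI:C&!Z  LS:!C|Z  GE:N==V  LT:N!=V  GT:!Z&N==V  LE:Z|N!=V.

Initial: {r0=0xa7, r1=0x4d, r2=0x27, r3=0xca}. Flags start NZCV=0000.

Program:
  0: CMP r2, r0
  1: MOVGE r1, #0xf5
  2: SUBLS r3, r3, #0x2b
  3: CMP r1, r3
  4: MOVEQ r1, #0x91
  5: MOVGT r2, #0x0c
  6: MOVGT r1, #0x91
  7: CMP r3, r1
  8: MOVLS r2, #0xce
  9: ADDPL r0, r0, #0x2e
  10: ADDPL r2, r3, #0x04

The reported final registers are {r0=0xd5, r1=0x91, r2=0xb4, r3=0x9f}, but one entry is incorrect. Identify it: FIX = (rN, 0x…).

0: ✓ CMP  NZCV=1001
1: ✓ MOVGE  r1←0xf5
2: ✓ SUBLS  r3←0x9f
3: ✓ CMP  NZCV=0010
4: · MOVEQ
5: ✓ MOVGT  r2←0x0c
6: ✓ MOVGT  r1←0x91
7: ✓ CMP  NZCV=0010
8: · MOVLS
9: ✓ ADDPL  r0←0xd5
10: ✓ ADDPL  r2←0xa3

FIX = (r2, 0xa3)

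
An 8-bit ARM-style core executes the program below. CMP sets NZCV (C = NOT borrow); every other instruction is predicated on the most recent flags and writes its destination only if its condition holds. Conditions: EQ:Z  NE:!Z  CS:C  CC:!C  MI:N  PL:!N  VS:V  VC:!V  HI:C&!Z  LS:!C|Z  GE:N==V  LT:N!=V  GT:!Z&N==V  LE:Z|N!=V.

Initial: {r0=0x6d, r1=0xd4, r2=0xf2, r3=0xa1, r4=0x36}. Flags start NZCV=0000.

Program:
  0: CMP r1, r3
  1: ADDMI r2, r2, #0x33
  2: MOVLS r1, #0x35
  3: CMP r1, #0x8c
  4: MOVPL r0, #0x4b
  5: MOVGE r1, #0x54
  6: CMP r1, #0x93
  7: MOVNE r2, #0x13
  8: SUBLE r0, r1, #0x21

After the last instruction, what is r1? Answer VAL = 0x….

VAL = 0x54

[0] flags=0010 → (cmp)
[1] flags=0010 MI?F → skip
[2] flags=0010 LS?F → skip
[3] flags=0010 → (cmp)
[4] flags=0010 PL?T → r0=0x4b
[5] flags=0010 GE?T → r1=0x54
[6] flags=1001 → (cmp)
[7] flags=1001 NE?T → r2=0x13
[8] flags=1001 LE?F → skip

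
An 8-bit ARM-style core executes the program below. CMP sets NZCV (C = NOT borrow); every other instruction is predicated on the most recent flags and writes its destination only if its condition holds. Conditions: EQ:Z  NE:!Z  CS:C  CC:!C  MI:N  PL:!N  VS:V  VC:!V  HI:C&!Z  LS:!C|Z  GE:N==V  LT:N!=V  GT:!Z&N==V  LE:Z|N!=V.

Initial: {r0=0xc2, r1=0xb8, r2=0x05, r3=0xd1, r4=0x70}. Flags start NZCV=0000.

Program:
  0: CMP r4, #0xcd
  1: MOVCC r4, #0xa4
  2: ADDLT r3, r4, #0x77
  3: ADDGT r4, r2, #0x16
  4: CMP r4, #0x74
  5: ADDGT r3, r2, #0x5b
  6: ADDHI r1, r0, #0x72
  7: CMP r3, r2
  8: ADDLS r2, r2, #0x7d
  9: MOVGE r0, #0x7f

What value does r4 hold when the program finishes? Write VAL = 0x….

VAL = 0x1b

0: ✓ CMP  NZCV=1001
1: ✓ MOVCC  r4←0xa4
2: · ADDLT
3: ✓ ADDGT  r4←0x1b
4: ✓ CMP  NZCV=1000
5: · ADDGT
6: · ADDHI
7: ✓ CMP  NZCV=1010
8: · ADDLS
9: · MOVGE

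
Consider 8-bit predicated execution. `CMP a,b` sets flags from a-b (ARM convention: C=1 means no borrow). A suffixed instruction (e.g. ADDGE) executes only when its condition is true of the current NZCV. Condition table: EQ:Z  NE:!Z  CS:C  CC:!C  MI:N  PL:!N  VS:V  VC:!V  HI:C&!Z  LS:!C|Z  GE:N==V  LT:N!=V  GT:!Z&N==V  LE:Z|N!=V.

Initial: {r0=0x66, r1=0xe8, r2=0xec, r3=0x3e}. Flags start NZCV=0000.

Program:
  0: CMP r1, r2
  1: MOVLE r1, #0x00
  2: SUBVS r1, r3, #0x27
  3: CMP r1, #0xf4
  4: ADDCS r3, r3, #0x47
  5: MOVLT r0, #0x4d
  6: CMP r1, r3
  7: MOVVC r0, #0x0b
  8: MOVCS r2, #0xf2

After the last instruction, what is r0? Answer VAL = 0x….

VAL = 0x0b

0: ✓ CMP  NZCV=1000
1: ✓ MOVLE  r1←0x00
2: · SUBVS
3: ✓ CMP  NZCV=0000
4: · ADDCS
5: · MOVLT
6: ✓ CMP  NZCV=1000
7: ✓ MOVVC  r0←0x0b
8: · MOVCS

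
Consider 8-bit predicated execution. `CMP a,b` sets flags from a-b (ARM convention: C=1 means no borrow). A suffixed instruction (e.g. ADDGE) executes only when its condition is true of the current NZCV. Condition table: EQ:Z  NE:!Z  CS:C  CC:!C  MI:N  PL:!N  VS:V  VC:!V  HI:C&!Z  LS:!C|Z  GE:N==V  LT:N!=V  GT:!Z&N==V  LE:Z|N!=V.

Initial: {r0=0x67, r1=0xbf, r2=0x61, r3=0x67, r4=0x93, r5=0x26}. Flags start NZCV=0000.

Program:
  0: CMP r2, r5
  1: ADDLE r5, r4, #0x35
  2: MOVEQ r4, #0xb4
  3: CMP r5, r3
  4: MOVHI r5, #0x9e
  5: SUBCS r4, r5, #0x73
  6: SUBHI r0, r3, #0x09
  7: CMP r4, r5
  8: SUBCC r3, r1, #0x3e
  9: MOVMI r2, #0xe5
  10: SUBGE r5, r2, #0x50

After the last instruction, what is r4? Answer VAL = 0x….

0: ✓ CMP  NZCV=0010
1: · ADDLE
2: · MOVEQ
3: ✓ CMP  NZCV=1000
4: · MOVHI
5: · SUBCS
6: · SUBHI
7: ✓ CMP  NZCV=0011
8: · SUBCC
9: · MOVMI
10: · SUBGE

VAL = 0x93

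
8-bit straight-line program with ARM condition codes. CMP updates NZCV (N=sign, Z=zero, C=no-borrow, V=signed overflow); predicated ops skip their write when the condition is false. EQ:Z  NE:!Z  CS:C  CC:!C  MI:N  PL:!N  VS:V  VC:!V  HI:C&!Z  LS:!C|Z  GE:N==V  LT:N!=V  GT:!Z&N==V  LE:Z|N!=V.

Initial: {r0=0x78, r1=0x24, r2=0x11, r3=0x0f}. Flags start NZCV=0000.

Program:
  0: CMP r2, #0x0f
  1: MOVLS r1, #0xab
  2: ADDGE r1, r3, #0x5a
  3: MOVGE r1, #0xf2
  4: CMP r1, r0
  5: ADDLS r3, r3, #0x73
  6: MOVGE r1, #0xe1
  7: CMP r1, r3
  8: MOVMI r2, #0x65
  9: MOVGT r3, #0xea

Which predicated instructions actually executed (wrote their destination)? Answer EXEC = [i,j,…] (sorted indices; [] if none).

EXEC = [2,3,8]

0: ✓ CMP  NZCV=0010
1: · MOVLS
2: ✓ ADDGE  r1←0x69
3: ✓ MOVGE  r1←0xf2
4: ✓ CMP  NZCV=0011
5: · ADDLS
6: · MOVGE
7: ✓ CMP  NZCV=1010
8: ✓ MOVMI  r2←0x65
9: · MOVGT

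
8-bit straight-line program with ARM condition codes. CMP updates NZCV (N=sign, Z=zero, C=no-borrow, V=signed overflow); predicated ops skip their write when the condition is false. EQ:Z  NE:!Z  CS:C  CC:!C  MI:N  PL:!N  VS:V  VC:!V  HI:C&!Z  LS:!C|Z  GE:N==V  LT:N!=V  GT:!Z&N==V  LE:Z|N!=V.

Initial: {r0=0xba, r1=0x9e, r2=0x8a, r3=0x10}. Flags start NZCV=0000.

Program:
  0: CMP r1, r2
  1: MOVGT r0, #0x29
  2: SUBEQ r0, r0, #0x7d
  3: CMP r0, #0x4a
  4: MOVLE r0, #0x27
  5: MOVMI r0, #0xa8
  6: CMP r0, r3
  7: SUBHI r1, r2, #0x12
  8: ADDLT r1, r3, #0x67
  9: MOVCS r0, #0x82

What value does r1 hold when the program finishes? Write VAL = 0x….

0: ✓ CMP  NZCV=0010
1: ✓ MOVGT  r0←0x29
2: · SUBEQ
3: ✓ CMP  NZCV=1000
4: ✓ MOVLE  r0←0x27
5: ✓ MOVMI  r0←0xa8
6: ✓ CMP  NZCV=1010
7: ✓ SUBHI  r1←0x78
8: ✓ ADDLT  r1←0x77
9: ✓ MOVCS  r0←0x82

VAL = 0x77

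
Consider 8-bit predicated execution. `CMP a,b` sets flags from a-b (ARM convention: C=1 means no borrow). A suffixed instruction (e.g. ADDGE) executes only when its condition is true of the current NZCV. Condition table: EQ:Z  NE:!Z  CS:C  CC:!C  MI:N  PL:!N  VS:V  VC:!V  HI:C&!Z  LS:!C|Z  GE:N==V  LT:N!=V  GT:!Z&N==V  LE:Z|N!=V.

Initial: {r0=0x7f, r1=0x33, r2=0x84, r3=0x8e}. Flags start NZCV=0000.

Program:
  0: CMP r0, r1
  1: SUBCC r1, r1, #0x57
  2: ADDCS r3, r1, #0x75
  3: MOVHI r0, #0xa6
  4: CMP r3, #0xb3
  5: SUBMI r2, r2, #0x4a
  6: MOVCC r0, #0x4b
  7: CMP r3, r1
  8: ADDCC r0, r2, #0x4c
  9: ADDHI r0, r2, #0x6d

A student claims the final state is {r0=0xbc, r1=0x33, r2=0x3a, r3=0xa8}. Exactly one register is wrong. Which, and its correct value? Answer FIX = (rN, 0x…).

0: ✓ CMP  NZCV=0010
1: · SUBCC
2: ✓ ADDCS  r3←0xa8
3: ✓ MOVHI  r0←0xa6
4: ✓ CMP  NZCV=1000
5: ✓ SUBMI  r2←0x3a
6: ✓ MOVCC  r0←0x4b
7: ✓ CMP  NZCV=0011
8: · ADDCC
9: ✓ ADDHI  r0←0xa7

FIX = (r0, 0xa7)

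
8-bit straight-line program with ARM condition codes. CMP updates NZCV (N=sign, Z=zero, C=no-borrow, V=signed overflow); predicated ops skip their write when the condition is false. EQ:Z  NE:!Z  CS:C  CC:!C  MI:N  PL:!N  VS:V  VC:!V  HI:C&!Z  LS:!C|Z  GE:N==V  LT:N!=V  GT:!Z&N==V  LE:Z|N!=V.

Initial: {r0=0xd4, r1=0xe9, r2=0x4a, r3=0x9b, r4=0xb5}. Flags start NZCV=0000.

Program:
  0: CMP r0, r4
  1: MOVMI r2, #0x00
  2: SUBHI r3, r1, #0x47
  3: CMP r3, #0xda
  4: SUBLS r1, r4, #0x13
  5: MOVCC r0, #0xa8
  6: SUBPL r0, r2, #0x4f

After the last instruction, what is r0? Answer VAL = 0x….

[0] flags=0010 → (cmp)
[1] flags=0010 MI?F → skip
[2] flags=0010 HI?T → r3=0xa2
[3] flags=1000 → (cmp)
[4] flags=1000 LS?T → r1=0xa2
[5] flags=1000 CC?T → r0=0xa8
[6] flags=1000 PL?F → skip

VAL = 0xa8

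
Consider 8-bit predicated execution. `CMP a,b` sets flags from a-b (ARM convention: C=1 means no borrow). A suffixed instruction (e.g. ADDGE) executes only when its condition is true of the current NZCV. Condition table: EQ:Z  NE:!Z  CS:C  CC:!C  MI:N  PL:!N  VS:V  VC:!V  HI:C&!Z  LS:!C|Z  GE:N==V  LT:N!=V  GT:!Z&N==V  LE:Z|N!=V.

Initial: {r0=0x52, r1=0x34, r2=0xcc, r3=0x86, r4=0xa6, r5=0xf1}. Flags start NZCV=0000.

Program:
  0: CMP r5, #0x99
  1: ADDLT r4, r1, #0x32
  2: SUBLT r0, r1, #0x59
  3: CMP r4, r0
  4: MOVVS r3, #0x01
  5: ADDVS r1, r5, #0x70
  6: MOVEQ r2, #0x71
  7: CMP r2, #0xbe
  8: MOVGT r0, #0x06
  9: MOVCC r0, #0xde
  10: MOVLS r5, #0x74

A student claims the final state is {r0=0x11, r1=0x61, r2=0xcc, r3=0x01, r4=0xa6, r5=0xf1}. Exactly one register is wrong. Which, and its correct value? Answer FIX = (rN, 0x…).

FIX = (r0, 0x06)

[0] flags=0010 → (cmp)
[1] flags=0010 LT?F → skip
[2] flags=0010 LT?F → skip
[3] flags=0011 → (cmp)
[4] flags=0011 VS?T → r3=0x01
[5] flags=0011 VS?T → r1=0x61
[6] flags=0011 EQ?F → skip
[7] flags=0010 → (cmp)
[8] flags=0010 GT?T → r0=0x06
[9] flags=0010 CC?F → skip
[10] flags=0010 LS?F → skip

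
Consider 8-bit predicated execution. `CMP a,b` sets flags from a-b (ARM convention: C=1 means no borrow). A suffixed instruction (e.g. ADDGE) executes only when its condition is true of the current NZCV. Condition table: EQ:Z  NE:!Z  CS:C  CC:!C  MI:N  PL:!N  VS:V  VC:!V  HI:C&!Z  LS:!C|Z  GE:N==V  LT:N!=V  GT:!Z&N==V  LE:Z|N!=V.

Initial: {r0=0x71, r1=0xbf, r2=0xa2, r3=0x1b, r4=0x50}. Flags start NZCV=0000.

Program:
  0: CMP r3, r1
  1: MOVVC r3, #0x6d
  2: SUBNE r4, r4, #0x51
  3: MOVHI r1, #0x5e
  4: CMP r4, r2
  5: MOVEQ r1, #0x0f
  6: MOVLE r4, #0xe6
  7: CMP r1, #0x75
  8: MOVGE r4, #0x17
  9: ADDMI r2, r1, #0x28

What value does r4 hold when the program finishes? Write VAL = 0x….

VAL = 0xff

0: ✓ CMP  NZCV=0000
1: ✓ MOVVC  r3←0x6d
2: ✓ SUBNE  r4←0xff
3: · MOVHI
4: ✓ CMP  NZCV=0010
5: · MOVEQ
6: · MOVLE
7: ✓ CMP  NZCV=0011
8: · MOVGE
9: · ADDMI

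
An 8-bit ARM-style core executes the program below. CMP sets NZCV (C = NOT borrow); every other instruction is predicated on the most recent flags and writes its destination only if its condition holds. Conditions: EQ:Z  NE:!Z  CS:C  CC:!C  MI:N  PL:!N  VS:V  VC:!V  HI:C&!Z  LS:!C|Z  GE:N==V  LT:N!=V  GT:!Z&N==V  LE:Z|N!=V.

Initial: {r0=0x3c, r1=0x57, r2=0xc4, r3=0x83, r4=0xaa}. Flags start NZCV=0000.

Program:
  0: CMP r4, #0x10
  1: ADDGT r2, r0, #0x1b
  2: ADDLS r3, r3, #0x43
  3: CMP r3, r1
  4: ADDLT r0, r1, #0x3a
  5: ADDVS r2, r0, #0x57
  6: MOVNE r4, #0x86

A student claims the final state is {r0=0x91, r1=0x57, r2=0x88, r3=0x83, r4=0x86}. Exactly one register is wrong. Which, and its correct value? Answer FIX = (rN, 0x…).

0: ✓ CMP  NZCV=1010
1: · ADDGT
2: · ADDLS
3: ✓ CMP  NZCV=0011
4: ✓ ADDLT  r0←0x91
5: ✓ ADDVS  r2←0xe8
6: ✓ MOVNE  r4←0x86

FIX = (r2, 0xe8)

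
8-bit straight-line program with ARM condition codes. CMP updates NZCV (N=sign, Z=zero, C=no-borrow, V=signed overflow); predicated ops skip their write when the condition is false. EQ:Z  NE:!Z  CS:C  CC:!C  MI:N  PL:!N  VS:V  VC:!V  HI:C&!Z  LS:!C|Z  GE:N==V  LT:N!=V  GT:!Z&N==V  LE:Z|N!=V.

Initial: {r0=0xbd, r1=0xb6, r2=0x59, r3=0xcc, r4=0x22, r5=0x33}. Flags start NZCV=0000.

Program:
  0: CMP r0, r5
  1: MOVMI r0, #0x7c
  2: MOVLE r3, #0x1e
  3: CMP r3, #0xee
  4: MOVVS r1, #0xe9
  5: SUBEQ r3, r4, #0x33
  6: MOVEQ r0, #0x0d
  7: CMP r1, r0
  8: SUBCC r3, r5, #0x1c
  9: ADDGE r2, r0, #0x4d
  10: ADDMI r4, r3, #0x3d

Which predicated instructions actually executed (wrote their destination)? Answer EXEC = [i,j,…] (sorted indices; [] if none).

EXEC = [1,2]

[0] flags=1010 → (cmp)
[1] flags=1010 MI?T → r0=0x7c
[2] flags=1010 LE?T → r3=0x1e
[3] flags=0000 → (cmp)
[4] flags=0000 VS?F → skip
[5] flags=0000 EQ?F → skip
[6] flags=0000 EQ?F → skip
[7] flags=0011 → (cmp)
[8] flags=0011 CC?F → skip
[9] flags=0011 GE?F → skip
[10] flags=0011 MI?F → skip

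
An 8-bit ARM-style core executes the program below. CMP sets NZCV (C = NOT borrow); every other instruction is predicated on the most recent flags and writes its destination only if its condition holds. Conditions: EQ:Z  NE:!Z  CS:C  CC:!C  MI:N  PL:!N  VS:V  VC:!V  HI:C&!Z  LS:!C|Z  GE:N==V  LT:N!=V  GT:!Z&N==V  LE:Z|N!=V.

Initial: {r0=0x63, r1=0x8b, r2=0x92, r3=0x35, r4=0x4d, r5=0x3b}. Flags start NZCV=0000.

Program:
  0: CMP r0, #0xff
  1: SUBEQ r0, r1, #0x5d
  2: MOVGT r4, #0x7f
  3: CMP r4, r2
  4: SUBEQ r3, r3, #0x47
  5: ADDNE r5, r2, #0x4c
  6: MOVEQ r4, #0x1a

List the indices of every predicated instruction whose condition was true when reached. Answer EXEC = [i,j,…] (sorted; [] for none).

[0] flags=0000 → (cmp)
[1] flags=0000 EQ?F → skip
[2] flags=0000 GT?T → r4=0x7f
[3] flags=1001 → (cmp)
[4] flags=1001 EQ?F → skip
[5] flags=1001 NE?T → r5=0xde
[6] flags=1001 EQ?F → skip

EXEC = [2,5]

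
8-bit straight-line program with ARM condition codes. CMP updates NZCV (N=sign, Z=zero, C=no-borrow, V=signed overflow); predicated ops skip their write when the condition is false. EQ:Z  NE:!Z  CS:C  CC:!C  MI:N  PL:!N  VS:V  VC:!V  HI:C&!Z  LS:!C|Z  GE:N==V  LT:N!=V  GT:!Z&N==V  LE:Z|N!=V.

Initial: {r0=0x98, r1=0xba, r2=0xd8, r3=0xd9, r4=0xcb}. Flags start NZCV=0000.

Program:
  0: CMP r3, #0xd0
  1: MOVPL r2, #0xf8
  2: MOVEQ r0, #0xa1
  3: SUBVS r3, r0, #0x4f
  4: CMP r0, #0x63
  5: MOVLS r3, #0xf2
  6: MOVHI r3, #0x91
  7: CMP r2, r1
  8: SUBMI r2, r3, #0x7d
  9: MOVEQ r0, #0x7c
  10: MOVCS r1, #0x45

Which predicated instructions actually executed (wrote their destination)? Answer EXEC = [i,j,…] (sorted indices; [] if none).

[0] flags=0010 → (cmp)
[1] flags=0010 PL?T → r2=0xf8
[2] flags=0010 EQ?F → skip
[3] flags=0010 VS?F → skip
[4] flags=0011 → (cmp)
[5] flags=0011 LS?F → skip
[6] flags=0011 HI?T → r3=0x91
[7] flags=0010 → (cmp)
[8] flags=0010 MI?F → skip
[9] flags=0010 EQ?F → skip
[10] flags=0010 CS?T → r1=0x45

EXEC = [1,6,10]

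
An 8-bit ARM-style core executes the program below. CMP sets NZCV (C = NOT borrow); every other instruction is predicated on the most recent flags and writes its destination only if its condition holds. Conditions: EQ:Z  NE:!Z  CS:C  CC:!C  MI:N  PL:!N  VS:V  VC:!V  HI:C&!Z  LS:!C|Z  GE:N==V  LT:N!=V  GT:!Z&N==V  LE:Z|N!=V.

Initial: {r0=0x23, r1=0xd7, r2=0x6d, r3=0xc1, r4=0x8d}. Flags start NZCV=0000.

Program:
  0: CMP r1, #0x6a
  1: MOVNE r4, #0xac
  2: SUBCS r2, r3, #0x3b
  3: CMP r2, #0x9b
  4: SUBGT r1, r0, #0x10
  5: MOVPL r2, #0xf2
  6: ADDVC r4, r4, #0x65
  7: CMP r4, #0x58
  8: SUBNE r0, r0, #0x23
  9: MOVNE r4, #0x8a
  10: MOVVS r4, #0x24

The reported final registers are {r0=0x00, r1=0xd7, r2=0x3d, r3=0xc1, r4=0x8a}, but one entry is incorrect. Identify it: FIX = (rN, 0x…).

FIX = (r2, 0x86)

0: ✓ CMP  NZCV=0011
1: ✓ MOVNE  r4←0xac
2: ✓ SUBCS  r2←0x86
3: ✓ CMP  NZCV=1000
4: · SUBGT
5: · MOVPL
6: ✓ ADDVC  r4←0x11
7: ✓ CMP  NZCV=1000
8: ✓ SUBNE  r0←0x00
9: ✓ MOVNE  r4←0x8a
10: · MOVVS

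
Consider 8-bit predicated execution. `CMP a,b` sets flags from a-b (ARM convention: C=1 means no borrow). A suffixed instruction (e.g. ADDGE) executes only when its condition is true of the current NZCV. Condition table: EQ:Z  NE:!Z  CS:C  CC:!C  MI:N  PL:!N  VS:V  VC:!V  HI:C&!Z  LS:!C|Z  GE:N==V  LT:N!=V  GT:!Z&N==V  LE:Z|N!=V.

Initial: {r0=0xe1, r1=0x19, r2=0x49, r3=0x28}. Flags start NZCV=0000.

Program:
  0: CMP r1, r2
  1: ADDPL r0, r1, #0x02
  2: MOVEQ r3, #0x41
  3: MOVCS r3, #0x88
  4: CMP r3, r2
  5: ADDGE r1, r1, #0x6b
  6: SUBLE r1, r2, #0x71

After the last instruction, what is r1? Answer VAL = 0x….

[0] flags=1000 → (cmp)
[1] flags=1000 PL?F → skip
[2] flags=1000 EQ?F → skip
[3] flags=1000 CS?F → skip
[4] flags=1000 → (cmp)
[5] flags=1000 GE?F → skip
[6] flags=1000 LE?T → r1=0xd8

VAL = 0xd8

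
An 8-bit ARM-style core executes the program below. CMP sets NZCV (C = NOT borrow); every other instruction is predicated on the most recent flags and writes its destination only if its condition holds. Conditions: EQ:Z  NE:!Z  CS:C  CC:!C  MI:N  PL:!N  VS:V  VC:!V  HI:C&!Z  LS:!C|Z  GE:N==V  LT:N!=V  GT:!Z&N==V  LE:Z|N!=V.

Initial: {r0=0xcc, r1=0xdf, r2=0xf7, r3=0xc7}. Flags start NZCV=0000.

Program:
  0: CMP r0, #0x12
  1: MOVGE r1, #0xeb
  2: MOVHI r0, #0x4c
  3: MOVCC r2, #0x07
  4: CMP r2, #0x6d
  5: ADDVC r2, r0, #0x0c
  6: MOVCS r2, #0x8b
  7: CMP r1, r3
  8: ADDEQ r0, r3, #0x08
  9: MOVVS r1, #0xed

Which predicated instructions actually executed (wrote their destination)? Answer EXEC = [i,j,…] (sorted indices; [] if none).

0: ✓ CMP  NZCV=1010
1: · MOVGE
2: ✓ MOVHI  r0←0x4c
3: · MOVCC
4: ✓ CMP  NZCV=1010
5: ✓ ADDVC  r2←0x58
6: ✓ MOVCS  r2←0x8b
7: ✓ CMP  NZCV=0010
8: · ADDEQ
9: · MOVVS

EXEC = [2,5,6]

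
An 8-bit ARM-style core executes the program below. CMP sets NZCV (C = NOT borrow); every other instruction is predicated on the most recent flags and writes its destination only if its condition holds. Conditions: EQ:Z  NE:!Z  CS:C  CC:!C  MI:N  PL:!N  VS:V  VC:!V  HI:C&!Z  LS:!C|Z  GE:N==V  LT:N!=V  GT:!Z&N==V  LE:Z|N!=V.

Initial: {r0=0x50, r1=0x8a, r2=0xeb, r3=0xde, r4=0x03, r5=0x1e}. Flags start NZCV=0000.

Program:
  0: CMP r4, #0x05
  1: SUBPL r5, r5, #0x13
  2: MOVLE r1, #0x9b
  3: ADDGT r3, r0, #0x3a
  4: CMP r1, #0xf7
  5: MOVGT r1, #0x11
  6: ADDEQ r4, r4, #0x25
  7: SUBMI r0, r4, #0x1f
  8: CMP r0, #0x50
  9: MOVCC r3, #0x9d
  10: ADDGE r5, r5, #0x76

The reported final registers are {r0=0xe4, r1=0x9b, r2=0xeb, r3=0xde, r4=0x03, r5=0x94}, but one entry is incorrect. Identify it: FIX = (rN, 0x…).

0: ✓ CMP  NZCV=1000
1: · SUBPL
2: ✓ MOVLE  r1←0x9b
3: · ADDGT
4: ✓ CMP  NZCV=1000
5: · MOVGT
6: · ADDEQ
7: ✓ SUBMI  r0←0xe4
8: ✓ CMP  NZCV=1010
9: · MOVCC
10: · ADDGE

FIX = (r5, 0x1e)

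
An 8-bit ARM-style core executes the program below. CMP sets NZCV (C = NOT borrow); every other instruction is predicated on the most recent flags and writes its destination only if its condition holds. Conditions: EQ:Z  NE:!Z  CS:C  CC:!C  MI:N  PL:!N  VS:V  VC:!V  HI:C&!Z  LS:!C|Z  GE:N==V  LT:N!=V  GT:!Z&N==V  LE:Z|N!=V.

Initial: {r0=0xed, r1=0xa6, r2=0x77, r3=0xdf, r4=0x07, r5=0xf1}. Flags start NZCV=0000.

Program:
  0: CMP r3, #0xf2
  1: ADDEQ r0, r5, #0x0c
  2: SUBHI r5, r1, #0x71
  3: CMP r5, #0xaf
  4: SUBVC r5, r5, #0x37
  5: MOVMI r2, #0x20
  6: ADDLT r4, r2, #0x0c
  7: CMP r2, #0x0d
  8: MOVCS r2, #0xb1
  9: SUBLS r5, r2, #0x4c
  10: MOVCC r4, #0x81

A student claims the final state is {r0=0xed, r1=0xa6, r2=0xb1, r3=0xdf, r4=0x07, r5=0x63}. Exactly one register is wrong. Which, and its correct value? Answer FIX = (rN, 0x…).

FIX = (r5, 0xba)

0: ✓ CMP  NZCV=1000
1: · ADDEQ
2: · SUBHI
3: ✓ CMP  NZCV=0010
4: ✓ SUBVC  r5←0xba
5: · MOVMI
6: · ADDLT
7: ✓ CMP  NZCV=0010
8: ✓ MOVCS  r2←0xb1
9: · SUBLS
10: · MOVCC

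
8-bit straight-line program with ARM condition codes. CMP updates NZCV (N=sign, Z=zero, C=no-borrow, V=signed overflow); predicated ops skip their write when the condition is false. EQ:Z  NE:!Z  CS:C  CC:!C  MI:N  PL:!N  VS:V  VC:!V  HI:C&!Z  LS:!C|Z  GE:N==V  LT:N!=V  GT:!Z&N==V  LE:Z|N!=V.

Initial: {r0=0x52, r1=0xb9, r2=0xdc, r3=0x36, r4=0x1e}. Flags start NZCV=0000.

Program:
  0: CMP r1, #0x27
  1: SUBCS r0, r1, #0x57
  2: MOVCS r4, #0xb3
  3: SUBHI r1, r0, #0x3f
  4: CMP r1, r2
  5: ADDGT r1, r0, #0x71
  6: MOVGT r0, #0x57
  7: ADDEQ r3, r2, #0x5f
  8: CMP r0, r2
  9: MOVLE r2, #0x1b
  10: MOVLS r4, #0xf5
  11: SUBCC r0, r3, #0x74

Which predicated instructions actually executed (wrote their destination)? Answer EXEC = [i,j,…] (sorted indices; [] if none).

[0] flags=1010 → (cmp)
[1] flags=1010 CS?T → r0=0x62
[2] flags=1010 CS?T → r4=0xb3
[3] flags=1010 HI?T → r1=0x23
[4] flags=0000 → (cmp)
[5] flags=0000 GT?T → r1=0xd3
[6] flags=0000 GT?T → r0=0x57
[7] flags=0000 EQ?F → skip
[8] flags=0000 → (cmp)
[9] flags=0000 LE?F → skip
[10] flags=0000 LS?T → r4=0xf5
[11] flags=0000 CC?T → r0=0xc2

EXEC = [1,2,3,5,6,10,11]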